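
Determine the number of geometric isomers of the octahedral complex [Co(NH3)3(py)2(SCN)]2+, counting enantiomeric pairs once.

The six octahedral sites form three mutually perpendicular trans pairs.
Working through the distinct placements yields 3 geometric isomers: NH3 mer, py trans; NH3 mer, py cis; NH3 fac, py cis.

3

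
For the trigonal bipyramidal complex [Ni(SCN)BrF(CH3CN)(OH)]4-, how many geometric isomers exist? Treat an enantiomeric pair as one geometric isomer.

A trigonal bipyramid has two axial and three equatorial sites, which are chemically inequivalent.
Exhaustive case analysis gives 10 geometric isomers.

10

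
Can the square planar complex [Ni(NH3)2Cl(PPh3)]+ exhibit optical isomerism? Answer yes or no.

A square has two trans pairs of vertices; adjacent vertices are cis.
Working through the distinct placements yields 2 geometric isomers: NH3 cis; NH3 trans.
Each arrangement has an internal mirror plane or centre of symmetry, so none is chiral.

no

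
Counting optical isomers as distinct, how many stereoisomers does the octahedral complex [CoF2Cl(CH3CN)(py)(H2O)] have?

15

Placing the ligands in turn and identifying arrangements related by rotation or reflection leaves 9 distinct geometric isomers.
Of these, 6 lack any improper symmetry element and so occur as enantiomeric pairs, giving 9 + 6 = 15 stereoisomers in total.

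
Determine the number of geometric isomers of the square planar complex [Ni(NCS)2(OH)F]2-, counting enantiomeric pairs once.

A square has two trans pairs of vertices; adjacent vertices are cis.
There are 2 geometric isomers: NCS cis; NCS trans.

2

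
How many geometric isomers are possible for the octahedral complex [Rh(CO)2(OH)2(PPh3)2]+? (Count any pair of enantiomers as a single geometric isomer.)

Working through the distinct placements yields 5 geometric isomers: CO trans, OH trans, PPh3 trans; CO trans, OH cis, PPh3 cis; CO cis, OH cis, PPh3 trans; CO cis, OH cis, PPh3 cis (chiral); CO cis, OH trans, PPh3 cis.

5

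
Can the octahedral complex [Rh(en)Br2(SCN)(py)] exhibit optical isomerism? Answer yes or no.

Each en is bidentate and must span two cis positions.
Working through the distinct placements yields 4 geometric isomers: Br trans; Br cis (3 arrangements, 2 chiral).
Of these, 2 lack any improper symmetry element and so occur as enantiomeric pairs, giving 4 + 2 = 6 stereoisomers in total.

yes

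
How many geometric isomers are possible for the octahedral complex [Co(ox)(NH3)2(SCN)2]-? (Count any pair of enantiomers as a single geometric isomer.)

The six octahedral sites form three mutually perpendicular trans pairs.
Each ox is bidentate and must span two cis positions.
Systematic placement gives 3 geometric isomers: NH3 trans, SCN cis; NH3 cis, SCN cis (chiral); NH3 cis, SCN trans.

3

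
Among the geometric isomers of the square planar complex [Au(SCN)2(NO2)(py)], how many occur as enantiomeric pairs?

0

A square has two trans pairs of vertices; adjacent vertices are cis.
There are 2 geometric isomers: SCN cis; SCN trans.
Each arrangement has an internal mirror plane or centre of symmetry, so none is chiral.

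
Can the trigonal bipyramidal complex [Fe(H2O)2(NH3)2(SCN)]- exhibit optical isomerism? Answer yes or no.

Exhaustive case analysis gives 5 geometric isomers.
One of these lacks any improper symmetry element and so occurs as an enantiomeric pair, giving 5 + 1 = 6 stereoisomers in total.

yes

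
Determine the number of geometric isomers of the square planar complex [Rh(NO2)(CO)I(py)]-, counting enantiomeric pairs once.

A square has two trans pairs of vertices; adjacent vertices are cis.
The distinct arrangements are (3 in all): (CO/NO2 trans, I/py trans); (CO/py trans, I/NO2 trans); (CO/I trans, NO2/py trans).

3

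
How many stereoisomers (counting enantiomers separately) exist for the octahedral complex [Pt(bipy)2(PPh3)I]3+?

3

In an octahedral complex each vertex has one trans partner and four cis neighbours.
Each bipy is bidentate and must span two cis positions.
The distinct arrangements are (2 in all): PPh3 and I mutually trans; PPh3 and I mutually cis (chiral).
One of these lacks any improper symmetry element and so occurs as an enantiomeric pair, giving 2 + 1 = 3 stereoisomers in total.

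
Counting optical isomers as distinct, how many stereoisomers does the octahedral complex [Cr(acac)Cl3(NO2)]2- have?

The six octahedral sites form three mutually perpendicular trans pairs.
Each acac is bidentate and must span two cis positions.
Systematic placement gives 2 geometric isomers: Cl mer; Cl fac.
Each arrangement has an internal mirror plane or centre of symmetry, so none is chiral.

2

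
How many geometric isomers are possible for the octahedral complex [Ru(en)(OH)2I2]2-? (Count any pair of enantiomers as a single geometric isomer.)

3

In an octahedral complex each vertex has one trans partner and four cis neighbours.
Each en is bidentate and must span two cis positions.
There are 3 geometric isomers: OH cis, I trans; OH cis, I cis (chiral); OH trans, I cis.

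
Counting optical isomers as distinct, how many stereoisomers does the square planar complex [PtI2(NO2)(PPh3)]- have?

2

A square has two trans pairs of vertices; adjacent vertices are cis.
The distinct arrangements are (2 in all): I cis; I trans.
Each arrangement has an internal mirror plane or centre of symmetry, so none is chiral.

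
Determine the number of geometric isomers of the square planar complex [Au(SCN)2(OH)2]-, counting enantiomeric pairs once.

2

In a square planar complex each vertex has one trans partner and two cis neighbours.
There are 2 geometric isomers: SCN cis; SCN trans.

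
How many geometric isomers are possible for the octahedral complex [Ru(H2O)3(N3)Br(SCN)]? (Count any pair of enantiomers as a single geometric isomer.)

4

In an octahedral complex each vertex has one trans partner and four cis neighbours.
The distinct arrangements are (4 in all): H2O mer (3 arrangements); H2O fac (chiral).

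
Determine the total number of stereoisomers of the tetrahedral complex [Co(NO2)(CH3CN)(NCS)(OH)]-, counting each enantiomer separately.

2

In a tetrahedral complex all four positions are equivalent and every pair of ligands is adjacent — there is no cis/trans distinction.
Only one geometric arrangement is possible; it has no improper symmetry element, so it exists as a pair of enantiomers (2 stereoisomers).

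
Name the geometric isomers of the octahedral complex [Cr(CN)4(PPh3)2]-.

cis and trans

The six octahedral sites form three mutually perpendicular trans pairs.
Systematic placement gives 2 geometric isomers: PPh3 trans; PPh3 cis.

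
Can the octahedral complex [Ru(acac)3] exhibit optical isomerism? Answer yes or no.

yes

The six octahedral sites form three mutually perpendicular trans pairs.
Each acac is bidentate and must span two cis positions.
Only one geometric arrangement is possible; it has no improper symmetry element, so it exists as a pair of enantiomers (2 stereoisomers).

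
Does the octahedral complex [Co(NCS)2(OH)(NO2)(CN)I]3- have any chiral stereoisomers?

yes

The six octahedral sites form three mutually perpendicular trans pairs.
Exhaustive case analysis gives 9 geometric isomers.
Of these, 6 lack any improper symmetry element and so occur as enantiomeric pairs, giving 9 + 6 = 15 stereoisomers in total.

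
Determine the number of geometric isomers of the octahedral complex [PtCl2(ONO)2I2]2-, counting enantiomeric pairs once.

5

In an octahedral complex each vertex has one trans partner and four cis neighbours.
Systematic placement gives 5 geometric isomers: Cl trans, ONO trans, I trans; Cl trans, ONO cis, I cis; Cl cis, ONO trans, I cis; Cl cis, ONO cis, I cis (chiral); Cl cis, ONO cis, I trans.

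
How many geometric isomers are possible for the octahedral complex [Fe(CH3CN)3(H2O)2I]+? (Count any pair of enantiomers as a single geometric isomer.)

3

The distinct arrangements are (3 in all): CH3CN mer, H2O cis; CH3CN mer, H2O trans; CH3CN fac, H2O cis.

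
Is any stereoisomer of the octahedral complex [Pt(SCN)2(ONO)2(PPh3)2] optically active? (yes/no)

yes

The six octahedral sites form three mutually perpendicular trans pairs.
There are 5 geometric isomers: SCN trans, ONO trans, PPh3 trans; SCN cis, ONO trans, PPh3 cis; SCN trans, ONO cis, PPh3 cis; SCN cis, ONO cis, PPh3 cis (chiral); SCN cis, ONO cis, PPh3 trans.
One of these lacks any improper symmetry element and so occurs as an enantiomeric pair, giving 5 + 1 = 6 stereoisomers in total.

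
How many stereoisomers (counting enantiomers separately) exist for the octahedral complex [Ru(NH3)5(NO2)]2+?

In an octahedral complex each vertex has one trans partner and four cis neighbours.
Only one geometric arrangement is possible.

1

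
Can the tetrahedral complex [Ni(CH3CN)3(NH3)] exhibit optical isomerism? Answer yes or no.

no

In a tetrahedral complex all four positions are equivalent and every pair of ligands is adjacent — there is no cis/trans distinction.
Only one geometric arrangement is possible.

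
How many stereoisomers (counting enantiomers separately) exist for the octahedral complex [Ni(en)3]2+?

An octahedron has six vertices in three trans pairs; every non-trans pair is cis.
Each en is bidentate and must span two cis positions.
Only one geometric arrangement is possible; it has no improper symmetry element, so it exists as a pair of enantiomers (2 stereoisomers).

2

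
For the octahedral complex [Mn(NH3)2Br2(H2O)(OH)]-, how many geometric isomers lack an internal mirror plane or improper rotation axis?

2

The six octahedral sites form three mutually perpendicular trans pairs.
The distinct arrangements are (6 in all): NH3 cis, Br trans; NH3 trans, Br trans; NH3 cis, Br cis (3 arrangements, 2 chiral); NH3 trans, Br cis.
Of these, 2 lack any improper symmetry element and so occur as enantiomeric pairs, giving 6 + 2 = 8 stereoisomers in total.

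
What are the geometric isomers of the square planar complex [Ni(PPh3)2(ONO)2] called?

cis and trans

In a square planar complex each vertex has one trans partner and two cis neighbours.
The distinct arrangements are (2 in all): PPh3 cis; PPh3 trans.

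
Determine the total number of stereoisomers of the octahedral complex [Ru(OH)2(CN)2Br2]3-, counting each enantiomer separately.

6

An octahedron has six vertices in three trans pairs; every non-trans pair is cis.
Systematic placement gives 5 geometric isomers: OH trans, CN trans, Br trans; OH cis, CN cis, Br trans; OH trans, CN cis, Br cis; OH cis, CN cis, Br cis (chiral); OH cis, CN trans, Br cis.
One of these lacks any improper symmetry element and so occurs as an enantiomeric pair, giving 5 + 1 = 6 stereoisomers in total.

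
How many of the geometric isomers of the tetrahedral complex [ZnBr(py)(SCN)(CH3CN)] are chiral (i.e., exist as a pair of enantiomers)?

1

In a tetrahedral complex all four positions are equivalent and every pair of ligands is adjacent — there is no cis/trans distinction.
Only one geometric arrangement is possible; it has no improper symmetry element, so it exists as a pair of enantiomers (2 stereoisomers).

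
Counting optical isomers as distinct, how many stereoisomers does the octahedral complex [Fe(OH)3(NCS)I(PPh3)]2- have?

An octahedron has six vertices in three trans pairs; every non-trans pair is cis.
There are 4 geometric isomers: OH mer (3 arrangements); OH fac (chiral).
One of these lacks any improper symmetry element and so occurs as an enantiomeric pair, giving 4 + 1 = 5 stereoisomers in total.

5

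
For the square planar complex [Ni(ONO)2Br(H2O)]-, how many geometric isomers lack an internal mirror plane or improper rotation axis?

0

A square has two trans pairs of vertices; adjacent vertices are cis.
Systematic placement gives 2 geometric isomers: ONO cis; ONO trans.
Each arrangement has an internal mirror plane or centre of symmetry, so none is chiral.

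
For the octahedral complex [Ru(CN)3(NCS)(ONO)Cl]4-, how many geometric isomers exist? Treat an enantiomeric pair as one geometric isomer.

4

In an octahedral complex each vertex has one trans partner and four cis neighbours.
There are 4 geometric isomers: CN mer (3 arrangements); CN fac (chiral).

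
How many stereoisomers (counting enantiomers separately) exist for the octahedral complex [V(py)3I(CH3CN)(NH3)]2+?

In an octahedral complex each vertex has one trans partner and four cis neighbours.
Working through the distinct placements yields 4 geometric isomers: py mer (3 arrangements); py fac (chiral).
One of these lacks any improper symmetry element and so occurs as an enantiomeric pair, giving 4 + 1 = 5 stereoisomers in total.

5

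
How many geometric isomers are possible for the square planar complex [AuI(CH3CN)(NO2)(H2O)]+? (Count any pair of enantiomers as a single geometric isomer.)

A square has two trans pairs of vertices; adjacent vertices are cis.
Working through the distinct placements yields 3 geometric isomers: (CH3CN/I trans, H2O/NO2 trans); (CH3CN/NO2 trans, H2O/I trans); (CH3CN/H2O trans, I/NO2 trans).

3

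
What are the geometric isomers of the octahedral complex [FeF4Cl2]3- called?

cis and trans

There are 2 geometric isomers: Cl trans; Cl cis.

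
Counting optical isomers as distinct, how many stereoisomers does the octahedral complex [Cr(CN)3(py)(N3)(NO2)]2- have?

An octahedron has six vertices in three trans pairs; every non-trans pair is cis.
There are 4 geometric isomers: CN mer (3 arrangements); CN fac (chiral).
One of these lacks any improper symmetry element and so occurs as an enantiomeric pair, giving 4 + 1 = 5 stereoisomers in total.

5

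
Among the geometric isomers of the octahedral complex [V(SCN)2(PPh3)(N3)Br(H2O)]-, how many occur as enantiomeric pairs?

6

An octahedron has six vertices in three trans pairs; every non-trans pair is cis.
Systematic enumeration (placing each ligand type in turn and discarding arrangements equivalent by rotation or reflection) gives 9 geometric isomers.
Of these, 6 lack any improper symmetry element and so occur as enantiomeric pairs, giving 9 + 6 = 15 stereoisomers in total.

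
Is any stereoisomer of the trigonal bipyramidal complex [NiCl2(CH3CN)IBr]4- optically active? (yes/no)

Placing the ligands in turn and identifying arrangements related by rotation or reflection leaves 7 distinct geometric isomers.
Of these, 3 lack any improper symmetry element and so occur as enantiomeric pairs, giving 7 + 3 = 10 stereoisomers in total.

yes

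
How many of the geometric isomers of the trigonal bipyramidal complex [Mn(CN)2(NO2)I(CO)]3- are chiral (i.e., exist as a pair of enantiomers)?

3

In a trigonal bipyramid the two axial positions differ from the three equatorial ones.
Placing the ligands in turn and identifying arrangements related by rotation or reflection leaves 7 distinct geometric isomers.
Of these, 3 lack any improper symmetry element and so occur as enantiomeric pairs, giving 7 + 3 = 10 stereoisomers in total.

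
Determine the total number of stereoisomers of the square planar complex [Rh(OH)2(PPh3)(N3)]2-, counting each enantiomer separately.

There are 2 geometric isomers: OH cis; OH trans.
Each arrangement has an internal mirror plane or centre of symmetry, so none is chiral.

2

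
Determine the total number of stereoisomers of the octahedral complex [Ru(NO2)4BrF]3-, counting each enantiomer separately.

An octahedron has six vertices in three trans pairs; every non-trans pair is cis.
There are 2 geometric isomers: Br and F mutually trans; Br and F mutually cis.
Each arrangement has an internal mirror plane or centre of symmetry, so none is chiral.

2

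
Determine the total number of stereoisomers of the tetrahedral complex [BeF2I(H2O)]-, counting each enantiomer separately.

All four vertices of a tetrahedron are equivalent and mutually adjacent, so cis/trans isomerism cannot arise.
Only one geometric arrangement is possible.

1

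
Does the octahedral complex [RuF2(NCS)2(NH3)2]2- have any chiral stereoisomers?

yes

In an octahedral complex each vertex has one trans partner and four cis neighbours.
There are 5 geometric isomers: F trans, NCS trans, NH3 trans; F trans, NCS cis, NH3 cis; F cis, NCS cis, NH3 trans; F cis, NCS cis, NH3 cis (chiral); F cis, NCS trans, NH3 cis.
One of these lacks any improper symmetry element and so occurs as an enantiomeric pair, giving 5 + 1 = 6 stereoisomers in total.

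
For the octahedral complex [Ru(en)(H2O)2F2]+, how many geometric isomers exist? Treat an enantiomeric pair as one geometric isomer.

In an octahedral complex each vertex has one trans partner and four cis neighbours.
Each en is bidentate and must span two cis positions.
The distinct arrangements are (3 in all): H2O cis, F trans; H2O cis, F cis (chiral); H2O trans, F cis.

3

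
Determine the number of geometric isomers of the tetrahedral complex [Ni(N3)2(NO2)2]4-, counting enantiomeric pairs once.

1

All four vertices of a tetrahedron are equivalent and mutually adjacent, so cis/trans isomerism cannot arise.
Only one geometric arrangement is possible.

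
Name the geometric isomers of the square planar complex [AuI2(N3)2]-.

cis and trans

In a square planar complex each vertex has one trans partner and two cis neighbours.
There are 2 geometric isomers: I cis; I trans.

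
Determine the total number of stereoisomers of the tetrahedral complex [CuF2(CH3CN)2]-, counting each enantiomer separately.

In a tetrahedral complex all four positions are equivalent and every pair of ligands is adjacent — there is no cis/trans distinction.
Only one geometric arrangement is possible.

1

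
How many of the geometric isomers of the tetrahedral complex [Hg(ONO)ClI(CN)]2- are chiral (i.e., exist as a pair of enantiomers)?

1

In a tetrahedral complex all four positions are equivalent and every pair of ligands is adjacent — there is no cis/trans distinction.
Only one geometric arrangement is possible; it has no improper symmetry element, so it exists as a pair of enantiomers (2 stereoisomers).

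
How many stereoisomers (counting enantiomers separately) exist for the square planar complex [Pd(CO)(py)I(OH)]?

3

Working through the distinct placements yields 3 geometric isomers: (CO/OH trans, I/py trans); (CO/py trans, I/OH trans); (CO/I trans, OH/py trans).
Each arrangement has an internal mirror plane or centre of symmetry, so none is chiral.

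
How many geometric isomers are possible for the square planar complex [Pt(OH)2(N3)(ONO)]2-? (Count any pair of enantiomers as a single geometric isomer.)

2

A square has two trans pairs of vertices; adjacent vertices are cis.
Systematic placement gives 2 geometric isomers: OH cis; OH trans.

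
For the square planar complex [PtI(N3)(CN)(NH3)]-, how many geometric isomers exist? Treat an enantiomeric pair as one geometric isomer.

3

A square has two trans pairs of vertices; adjacent vertices are cis.
Systematic placement gives 3 geometric isomers: (CN/N3 trans, I/NH3 trans); (CN/NH3 trans, I/N3 trans); (CN/I trans, N3/NH3 trans).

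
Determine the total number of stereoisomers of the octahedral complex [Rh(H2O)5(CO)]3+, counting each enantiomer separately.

In an octahedral complex each vertex has one trans partner and four cis neighbours.
Only one geometric arrangement is possible.

1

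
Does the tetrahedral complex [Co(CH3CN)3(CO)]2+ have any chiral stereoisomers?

no

All four vertices of a tetrahedron are equivalent and mutually adjacent, so cis/trans isomerism cannot arise.
Only one geometric arrangement is possible.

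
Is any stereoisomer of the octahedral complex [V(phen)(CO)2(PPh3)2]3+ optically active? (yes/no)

yes

Each phen is bidentate and must span two cis positions.
Systematic placement gives 3 geometric isomers: CO trans, PPh3 cis; CO cis, PPh3 cis (chiral); CO cis, PPh3 trans.
One of these lacks any improper symmetry element and so occurs as an enantiomeric pair, giving 3 + 1 = 4 stereoisomers in total.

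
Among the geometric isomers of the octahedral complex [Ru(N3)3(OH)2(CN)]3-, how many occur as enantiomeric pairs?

0

The six octahedral sites form three mutually perpendicular trans pairs.
There are 3 geometric isomers: N3 mer, OH trans; N3 fac, OH cis; N3 mer, OH cis.
Each arrangement has an internal mirror plane or centre of symmetry, so none is chiral.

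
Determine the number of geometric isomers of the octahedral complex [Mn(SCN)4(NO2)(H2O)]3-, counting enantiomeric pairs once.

An octahedron has six vertices in three trans pairs; every non-trans pair is cis.
There are 2 geometric isomers: NO2 and H2O mutually trans; NO2 and H2O mutually cis.

2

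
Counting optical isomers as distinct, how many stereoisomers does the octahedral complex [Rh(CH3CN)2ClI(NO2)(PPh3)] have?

In an octahedral complex each vertex has one trans partner and four cis neighbours.
Exhaustive case analysis gives 9 geometric isomers.
Of these, 6 lack any improper symmetry element and so occur as enantiomeric pairs, giving 9 + 6 = 15 stereoisomers in total.

15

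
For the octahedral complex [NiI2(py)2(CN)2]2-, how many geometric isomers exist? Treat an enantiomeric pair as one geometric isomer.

In an octahedral complex each vertex has one trans partner and four cis neighbours.
The distinct arrangements are (5 in all): I trans, py trans, CN trans; I cis, py cis, CN trans; I cis, py trans, CN cis; I cis, py cis, CN cis (chiral); I trans, py cis, CN cis.

5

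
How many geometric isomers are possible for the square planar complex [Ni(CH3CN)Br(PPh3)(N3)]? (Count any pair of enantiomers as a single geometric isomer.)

There are 3 geometric isomers: (Br/N3 trans, CH3CN/PPh3 trans); (Br/PPh3 trans, CH3CN/N3 trans); (Br/CH3CN trans, N3/PPh3 trans).

3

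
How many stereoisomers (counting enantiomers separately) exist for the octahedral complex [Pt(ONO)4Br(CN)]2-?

2

In an octahedral complex each vertex has one trans partner and four cis neighbours.
Systematic placement gives 2 geometric isomers: Br and CN mutually trans; Br and CN mutually cis.
Each arrangement has an internal mirror plane or centre of symmetry, so none is chiral.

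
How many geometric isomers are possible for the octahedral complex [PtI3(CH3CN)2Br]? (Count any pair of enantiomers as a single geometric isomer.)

3

The distinct arrangements are (3 in all): I mer, CH3CN cis; I mer, CH3CN trans; I fac, CH3CN cis.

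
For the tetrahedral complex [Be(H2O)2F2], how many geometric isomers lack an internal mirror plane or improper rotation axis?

0

Only one geometric arrangement is possible.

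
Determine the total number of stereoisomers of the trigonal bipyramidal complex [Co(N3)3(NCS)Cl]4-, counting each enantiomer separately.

4

Working through the distinct placements yields 4 geometric isomers: NCS equatorial, Cl axial; NCS axial, Cl axial; NCS equatorial, Cl equatorial; NCS axial, Cl equatorial.
Each arrangement has an internal mirror plane or centre of symmetry, so none is chiral.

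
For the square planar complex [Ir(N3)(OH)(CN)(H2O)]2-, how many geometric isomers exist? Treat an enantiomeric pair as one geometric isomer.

3

There are 3 geometric isomers: (CN/N3 trans, H2O/OH trans); (CN/OH trans, H2O/N3 trans); (CN/H2O trans, N3/OH trans).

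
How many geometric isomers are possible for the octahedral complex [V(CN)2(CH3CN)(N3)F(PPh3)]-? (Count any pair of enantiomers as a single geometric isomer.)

9

Placing the ligands in turn and identifying arrangements related by rotation or reflection leaves 9 distinct geometric isomers.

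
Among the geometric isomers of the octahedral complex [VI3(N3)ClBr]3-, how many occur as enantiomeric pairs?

The six octahedral sites form three mutually perpendicular trans pairs.
There are 4 geometric isomers: I mer (3 arrangements); I fac (chiral).
One of these lacks any improper symmetry element and so occurs as an enantiomeric pair, giving 4 + 1 = 5 stereoisomers in total.

1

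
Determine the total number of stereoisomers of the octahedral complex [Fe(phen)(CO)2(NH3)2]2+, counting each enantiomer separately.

An octahedron has six vertices in three trans pairs; every non-trans pair is cis.
Each phen is bidentate and must span two cis positions.
Systematic placement gives 3 geometric isomers: CO trans, NH3 cis; CO cis, NH3 cis (chiral); CO cis, NH3 trans.
One of these lacks any improper symmetry element and so occurs as an enantiomeric pair, giving 3 + 1 = 4 stereoisomers in total.

4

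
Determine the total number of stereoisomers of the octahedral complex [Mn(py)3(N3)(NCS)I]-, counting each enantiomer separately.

In an octahedral complex each vertex has one trans partner and four cis neighbours.
Systematic placement gives 4 geometric isomers: py mer (3 arrangements); py fac (chiral).
One of these lacks any improper symmetry element and so occurs as an enantiomeric pair, giving 4 + 1 = 5 stereoisomers in total.

5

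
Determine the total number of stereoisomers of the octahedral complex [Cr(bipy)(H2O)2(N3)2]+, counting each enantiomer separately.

4

In an octahedral complex each vertex has one trans partner and four cis neighbours.
Each bipy is bidentate and must span two cis positions.
The distinct arrangements are (3 in all): H2O trans, N3 cis; H2O cis, N3 cis (chiral); H2O cis, N3 trans.
One of these lacks any improper symmetry element and so occurs as an enantiomeric pair, giving 3 + 1 = 4 stereoisomers in total.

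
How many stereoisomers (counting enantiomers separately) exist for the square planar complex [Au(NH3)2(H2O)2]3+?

2

A square has two trans pairs of vertices; adjacent vertices are cis.
Systematic placement gives 2 geometric isomers: NH3 cis; NH3 trans.
Each arrangement has an internal mirror plane or centre of symmetry, so none is chiral.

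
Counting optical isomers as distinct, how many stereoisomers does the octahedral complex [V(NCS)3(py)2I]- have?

In an octahedral complex each vertex has one trans partner and four cis neighbours.
Systematic placement gives 3 geometric isomers: NCS mer, py trans; NCS fac, py cis; NCS mer, py cis.
Each arrangement has an internal mirror plane or centre of symmetry, so none is chiral.

3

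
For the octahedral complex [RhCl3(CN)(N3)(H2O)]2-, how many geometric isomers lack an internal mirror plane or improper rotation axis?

Working through the distinct placements yields 4 geometric isomers: Cl mer (3 arrangements); Cl fac (chiral).
One of these lacks any improper symmetry element and so occurs as an enantiomeric pair, giving 4 + 1 = 5 stereoisomers in total.

1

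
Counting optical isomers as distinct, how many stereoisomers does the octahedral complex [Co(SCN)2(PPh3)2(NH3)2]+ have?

In an octahedral complex each vertex has one trans partner and four cis neighbours.
Systematic placement gives 5 geometric isomers: SCN trans, PPh3 trans, NH3 trans; SCN cis, PPh3 cis, NH3 trans; SCN trans, PPh3 cis, NH3 cis; SCN cis, PPh3 cis, NH3 cis (chiral); SCN cis, PPh3 trans, NH3 cis.
One of these lacks any improper symmetry element and so occurs as an enantiomeric pair, giving 5 + 1 = 6 stereoisomers in total.

6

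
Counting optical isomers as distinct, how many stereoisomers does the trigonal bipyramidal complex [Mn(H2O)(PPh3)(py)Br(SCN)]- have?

20

A trigonal bipyramid has two axial and three equatorial sites, which are chemically inequivalent.
Systematic enumeration (placing each ligand type in turn and discarding arrangements equivalent by rotation or reflection) gives 10 geometric isomers.
Of these, 10 lack any improper symmetry element and so occur as enantiomeric pairs, giving 10 + 10 = 20 stereoisomers in total.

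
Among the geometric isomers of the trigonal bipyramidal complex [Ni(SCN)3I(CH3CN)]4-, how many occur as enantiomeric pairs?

A trigonal bipyramid has two axial and three equatorial sites, which are chemically inequivalent.
Systematic placement gives 4 geometric isomers: I axial, CH3CN axial; I equatorial, CH3CN axial; I axial, CH3CN equatorial; I equatorial, CH3CN equatorial.
Each arrangement has an internal mirror plane or centre of symmetry, so none is chiral.

0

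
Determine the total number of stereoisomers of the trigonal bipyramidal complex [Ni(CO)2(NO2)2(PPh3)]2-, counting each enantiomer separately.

A trigonal bipyramid has two axial and three equatorial sites, which are chemically inequivalent.
Placing the ligands in turn and identifying arrangements related by rotation or reflection leaves 5 distinct geometric isomers.
One of these lacks any improper symmetry element and so occurs as an enantiomeric pair, giving 5 + 1 = 6 stereoisomers in total.

6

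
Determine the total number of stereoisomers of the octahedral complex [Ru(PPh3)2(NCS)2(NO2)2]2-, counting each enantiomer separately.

In an octahedral complex each vertex has one trans partner and four cis neighbours.
There are 5 geometric isomers: PPh3 trans, NCS trans, NO2 trans; PPh3 cis, NCS trans, NO2 cis; PPh3 trans, NCS cis, NO2 cis; PPh3 cis, NCS cis, NO2 cis (chiral); PPh3 cis, NCS cis, NO2 trans.
One of these lacks any improper symmetry element and so occurs as an enantiomeric pair, giving 5 + 1 = 6 stereoisomers in total.

6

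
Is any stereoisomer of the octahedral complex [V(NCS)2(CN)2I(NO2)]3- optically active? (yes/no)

The six octahedral sites form three mutually perpendicular trans pairs.
The distinct arrangements are (6 in all): NCS cis, CN trans; NCS trans, CN trans; NCS cis, CN cis (3 arrangements, 2 chiral); NCS trans, CN cis.
Of these, 2 lack any improper symmetry element and so occur as enantiomeric pairs, giving 6 + 2 = 8 stereoisomers in total.

yes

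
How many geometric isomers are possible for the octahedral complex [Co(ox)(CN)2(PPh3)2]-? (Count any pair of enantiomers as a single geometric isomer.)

3

An octahedron has six vertices in three trans pairs; every non-trans pair is cis.
Each ox is bidentate and must span two cis positions.
The distinct arrangements are (3 in all): CN trans, PPh3 cis; CN cis, PPh3 cis (chiral); CN cis, PPh3 trans.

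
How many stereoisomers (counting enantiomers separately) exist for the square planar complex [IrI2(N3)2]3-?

A square has two trans pairs of vertices; adjacent vertices are cis.
There are 2 geometric isomers: I cis; I trans.
Each arrangement has an internal mirror plane or centre of symmetry, so none is chiral.

2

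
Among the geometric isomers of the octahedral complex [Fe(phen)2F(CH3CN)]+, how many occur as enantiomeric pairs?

1

An octahedron has six vertices in three trans pairs; every non-trans pair is cis.
Each phen is bidentate and must span two cis positions.
There are 2 geometric isomers: F and CH3CN mutually trans; F and CH3CN mutually cis (chiral).
One of these lacks any improper symmetry element and so occurs as an enantiomeric pair, giving 2 + 1 = 3 stereoisomers in total.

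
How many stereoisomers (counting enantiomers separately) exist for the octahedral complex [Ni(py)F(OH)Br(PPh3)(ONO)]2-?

An octahedron has six vertices in three trans pairs; every non-trans pair is cis.
Placing the ligands in turn and identifying arrangements related by rotation or reflection leaves 15 distinct geometric isomers.
Of these, 15 lack any improper symmetry element and so occur as enantiomeric pairs, giving 15 + 15 = 30 stereoisomers in total.

30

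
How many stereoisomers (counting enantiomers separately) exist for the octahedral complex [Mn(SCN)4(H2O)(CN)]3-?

2

An octahedron has six vertices in three trans pairs; every non-trans pair is cis.
There are 2 geometric isomers: H2O and CN mutually trans; H2O and CN mutually cis.
Each arrangement has an internal mirror plane or centre of symmetry, so none is chiral.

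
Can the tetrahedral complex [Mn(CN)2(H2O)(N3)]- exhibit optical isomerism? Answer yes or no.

no

All four vertices of a tetrahedron are equivalent and mutually adjacent, so cis/trans isomerism cannot arise.
Only one geometric arrangement is possible.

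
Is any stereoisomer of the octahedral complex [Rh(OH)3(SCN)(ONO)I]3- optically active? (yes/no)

yes

The six octahedral sites form three mutually perpendicular trans pairs.
There are 4 geometric isomers: OH mer (3 arrangements); OH fac (chiral).
One of these lacks any improper symmetry element and so occurs as an enantiomeric pair, giving 4 + 1 = 5 stereoisomers in total.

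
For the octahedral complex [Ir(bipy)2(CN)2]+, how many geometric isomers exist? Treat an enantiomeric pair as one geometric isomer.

2

Each bipy is bidentate and must span two cis positions.
Working through the distinct placements yields 2 geometric isomers: CN trans; CN cis (chiral).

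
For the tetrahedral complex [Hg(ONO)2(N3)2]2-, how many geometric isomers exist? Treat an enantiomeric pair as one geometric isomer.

All four vertices of a tetrahedron are equivalent and mutually adjacent, so cis/trans isomerism cannot arise.
Only one geometric arrangement is possible.

1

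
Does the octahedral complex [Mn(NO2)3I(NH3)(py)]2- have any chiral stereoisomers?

yes

In an octahedral complex each vertex has one trans partner and four cis neighbours.
There are 4 geometric isomers: NO2 mer (3 arrangements); NO2 fac (chiral).
One of these lacks any improper symmetry element and so occurs as an enantiomeric pair, giving 4 + 1 = 5 stereoisomers in total.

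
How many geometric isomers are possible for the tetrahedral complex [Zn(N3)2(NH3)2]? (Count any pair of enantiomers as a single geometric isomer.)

All four vertices of a tetrahedron are equivalent and mutually adjacent, so cis/trans isomerism cannot arise.
Only one geometric arrangement is possible.

1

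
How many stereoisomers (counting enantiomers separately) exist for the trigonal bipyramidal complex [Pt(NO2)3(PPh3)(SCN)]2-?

4

A trigonal bipyramid has two axial and three equatorial sites, which are chemically inequivalent.
Working through the distinct placements yields 4 geometric isomers: PPh3 equatorial, SCN equatorial; PPh3 axial, SCN equatorial; PPh3 equatorial, SCN axial; PPh3 axial, SCN axial.
Each arrangement has an internal mirror plane or centre of symmetry, so none is chiral.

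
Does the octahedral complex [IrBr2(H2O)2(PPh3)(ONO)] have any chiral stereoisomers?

yes

The six octahedral sites form three mutually perpendicular trans pairs.
Working through the distinct placements yields 6 geometric isomers: Br trans, H2O trans; Br trans, H2O cis; Br cis, H2O cis (3 arrangements, 2 chiral); Br cis, H2O trans.
Of these, 2 lack any improper symmetry element and so occur as enantiomeric pairs, giving 6 + 2 = 8 stereoisomers in total.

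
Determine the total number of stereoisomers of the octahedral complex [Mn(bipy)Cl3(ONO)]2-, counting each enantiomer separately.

The six octahedral sites form three mutually perpendicular trans pairs.
Each bipy is bidentate and must span two cis positions.
There are 2 geometric isomers: Cl mer; Cl fac.
Each arrangement has an internal mirror plane or centre of symmetry, so none is chiral.

2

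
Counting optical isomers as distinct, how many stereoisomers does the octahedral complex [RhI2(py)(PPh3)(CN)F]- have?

Exhaustive case analysis gives 9 geometric isomers.
Of these, 6 lack any improper symmetry element and so occur as enantiomeric pairs, giving 9 + 6 = 15 stereoisomers in total.

15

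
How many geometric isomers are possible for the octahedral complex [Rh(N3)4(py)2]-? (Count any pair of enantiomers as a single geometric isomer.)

2

An octahedron has six vertices in three trans pairs; every non-trans pair is cis.
Systematic placement gives 2 geometric isomers: py trans; py cis.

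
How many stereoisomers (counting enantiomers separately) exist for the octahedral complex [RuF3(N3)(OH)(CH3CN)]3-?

5

An octahedron has six vertices in three trans pairs; every non-trans pair is cis.
There are 4 geometric isomers: F mer (3 arrangements); F fac (chiral).
One of these lacks any improper symmetry element and so occurs as an enantiomeric pair, giving 4 + 1 = 5 stereoisomers in total.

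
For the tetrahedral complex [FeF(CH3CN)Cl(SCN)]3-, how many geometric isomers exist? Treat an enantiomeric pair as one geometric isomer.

All four vertices of a tetrahedron are equivalent and mutually adjacent, so cis/trans isomerism cannot arise.
Only one geometric arrangement is possible; it has no improper symmetry element, so it exists as a pair of enantiomers (2 stereoisomers).

1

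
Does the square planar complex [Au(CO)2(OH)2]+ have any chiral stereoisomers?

Working through the distinct placements yields 2 geometric isomers: CO cis; CO trans.
Each arrangement has an internal mirror plane or centre of symmetry, so none is chiral.

no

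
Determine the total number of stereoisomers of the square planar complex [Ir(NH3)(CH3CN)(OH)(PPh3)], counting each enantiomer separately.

In a square planar complex each vertex has one trans partner and two cis neighbours.
Working through the distinct placements yields 3 geometric isomers: (CH3CN/OH trans, NH3/PPh3 trans); (CH3CN/PPh3 trans, NH3/OH trans); (CH3CN/NH3 trans, OH/PPh3 trans).
Each arrangement has an internal mirror plane or centre of symmetry, so none is chiral.

3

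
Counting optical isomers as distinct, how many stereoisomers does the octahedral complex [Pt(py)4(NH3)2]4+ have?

In an octahedral complex each vertex has one trans partner and four cis neighbours.
The distinct arrangements are (2 in all): NH3 trans; NH3 cis.
Each arrangement has an internal mirror plane or centre of symmetry, so none is chiral.

2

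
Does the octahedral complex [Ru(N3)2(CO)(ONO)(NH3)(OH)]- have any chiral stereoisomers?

The six octahedral sites form three mutually perpendicular trans pairs.
Placing the ligands in turn and identifying arrangements related by rotation or reflection leaves 9 distinct geometric isomers.
Of these, 6 lack any improper symmetry element and so occur as enantiomeric pairs, giving 9 + 6 = 15 stereoisomers in total.

yes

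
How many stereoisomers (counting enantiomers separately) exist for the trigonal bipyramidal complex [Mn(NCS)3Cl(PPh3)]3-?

Systematic placement gives 4 geometric isomers: Cl axial, PPh3 equatorial; Cl axial, PPh3 axial; Cl equatorial, PPh3 equatorial; Cl equatorial, PPh3 axial.
Each arrangement has an internal mirror plane or centre of symmetry, so none is chiral.

4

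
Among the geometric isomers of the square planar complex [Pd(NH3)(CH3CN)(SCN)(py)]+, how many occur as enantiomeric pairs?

0

In a square planar complex each vertex has one trans partner and two cis neighbours.
There are 3 geometric isomers: (CH3CN/SCN trans, NH3/py trans); (CH3CN/py trans, NH3/SCN trans); (CH3CN/NH3 trans, SCN/py trans).
Each arrangement has an internal mirror plane or centre of symmetry, so none is chiral.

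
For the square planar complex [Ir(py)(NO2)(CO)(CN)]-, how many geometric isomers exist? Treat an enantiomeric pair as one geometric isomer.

3

Working through the distinct placements yields 3 geometric isomers: (CN/NO2 trans, CO/py trans); (CN/py trans, CO/NO2 trans); (CN/CO trans, NO2/py trans).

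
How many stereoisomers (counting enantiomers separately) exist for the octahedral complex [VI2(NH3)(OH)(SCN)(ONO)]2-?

15

An octahedron has six vertices in three trans pairs; every non-trans pair is cis.
Systematic enumeration (placing each ligand type in turn and discarding arrangements equivalent by rotation or reflection) gives 9 geometric isomers.
Of these, 6 lack any improper symmetry element and so occur as enantiomeric pairs, giving 9 + 6 = 15 stereoisomers in total.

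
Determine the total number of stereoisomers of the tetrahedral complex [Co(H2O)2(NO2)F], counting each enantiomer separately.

In a tetrahedral complex all four positions are equivalent and every pair of ligands is adjacent — there is no cis/trans distinction.
Only one geometric arrangement is possible.

1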